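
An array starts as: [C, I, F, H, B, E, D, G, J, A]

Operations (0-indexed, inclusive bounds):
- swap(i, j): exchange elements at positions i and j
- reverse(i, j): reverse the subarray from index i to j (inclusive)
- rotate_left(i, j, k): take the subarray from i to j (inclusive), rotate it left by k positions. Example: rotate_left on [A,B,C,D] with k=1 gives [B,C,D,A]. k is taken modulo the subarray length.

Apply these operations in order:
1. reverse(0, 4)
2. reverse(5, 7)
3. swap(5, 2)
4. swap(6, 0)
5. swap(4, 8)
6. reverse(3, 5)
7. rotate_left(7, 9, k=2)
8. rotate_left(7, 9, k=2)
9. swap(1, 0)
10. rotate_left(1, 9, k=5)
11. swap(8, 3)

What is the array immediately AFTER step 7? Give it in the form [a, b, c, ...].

Answer: [D, H, G, F, J, I, B, A, E, C]

Derivation:
After 1 (reverse(0, 4)): [B, H, F, I, C, E, D, G, J, A]
After 2 (reverse(5, 7)): [B, H, F, I, C, G, D, E, J, A]
After 3 (swap(5, 2)): [B, H, G, I, C, F, D, E, J, A]
After 4 (swap(6, 0)): [D, H, G, I, C, F, B, E, J, A]
After 5 (swap(4, 8)): [D, H, G, I, J, F, B, E, C, A]
After 6 (reverse(3, 5)): [D, H, G, F, J, I, B, E, C, A]
After 7 (rotate_left(7, 9, k=2)): [D, H, G, F, J, I, B, A, E, C]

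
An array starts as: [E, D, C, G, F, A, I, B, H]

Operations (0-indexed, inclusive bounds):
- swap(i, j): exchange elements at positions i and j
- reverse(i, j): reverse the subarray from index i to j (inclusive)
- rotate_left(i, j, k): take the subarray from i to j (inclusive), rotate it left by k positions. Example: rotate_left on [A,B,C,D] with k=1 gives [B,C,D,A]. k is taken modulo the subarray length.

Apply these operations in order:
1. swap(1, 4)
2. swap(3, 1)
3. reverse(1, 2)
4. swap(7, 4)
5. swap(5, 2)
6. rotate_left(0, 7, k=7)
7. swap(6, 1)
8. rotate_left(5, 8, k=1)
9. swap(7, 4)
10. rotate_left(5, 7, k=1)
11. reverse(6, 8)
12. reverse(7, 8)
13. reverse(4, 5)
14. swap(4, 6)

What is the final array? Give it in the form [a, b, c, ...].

Answer: [D, G, C, A, B, H, I, F, E]

Derivation:
After 1 (swap(1, 4)): [E, F, C, G, D, A, I, B, H]
After 2 (swap(3, 1)): [E, G, C, F, D, A, I, B, H]
After 3 (reverse(1, 2)): [E, C, G, F, D, A, I, B, H]
After 4 (swap(7, 4)): [E, C, G, F, B, A, I, D, H]
After 5 (swap(5, 2)): [E, C, A, F, B, G, I, D, H]
After 6 (rotate_left(0, 7, k=7)): [D, E, C, A, F, B, G, I, H]
After 7 (swap(6, 1)): [D, G, C, A, F, B, E, I, H]
After 8 (rotate_left(5, 8, k=1)): [D, G, C, A, F, E, I, H, B]
After 9 (swap(7, 4)): [D, G, C, A, H, E, I, F, B]
After 10 (rotate_left(5, 7, k=1)): [D, G, C, A, H, I, F, E, B]
After 11 (reverse(6, 8)): [D, G, C, A, H, I, B, E, F]
After 12 (reverse(7, 8)): [D, G, C, A, H, I, B, F, E]
After 13 (reverse(4, 5)): [D, G, C, A, I, H, B, F, E]
After 14 (swap(4, 6)): [D, G, C, A, B, H, I, F, E]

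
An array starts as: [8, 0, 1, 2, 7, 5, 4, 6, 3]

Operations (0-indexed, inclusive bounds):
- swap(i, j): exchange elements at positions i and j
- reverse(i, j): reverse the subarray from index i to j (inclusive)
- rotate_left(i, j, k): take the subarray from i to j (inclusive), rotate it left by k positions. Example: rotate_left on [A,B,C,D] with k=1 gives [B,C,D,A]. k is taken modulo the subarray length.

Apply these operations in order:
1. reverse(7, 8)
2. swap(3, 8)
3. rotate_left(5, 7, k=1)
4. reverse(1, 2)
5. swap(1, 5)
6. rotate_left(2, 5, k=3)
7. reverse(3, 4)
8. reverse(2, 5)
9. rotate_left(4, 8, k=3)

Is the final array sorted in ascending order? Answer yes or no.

Answer: no

Derivation:
After 1 (reverse(7, 8)): [8, 0, 1, 2, 7, 5, 4, 3, 6]
After 2 (swap(3, 8)): [8, 0, 1, 6, 7, 5, 4, 3, 2]
After 3 (rotate_left(5, 7, k=1)): [8, 0, 1, 6, 7, 4, 3, 5, 2]
After 4 (reverse(1, 2)): [8, 1, 0, 6, 7, 4, 3, 5, 2]
After 5 (swap(1, 5)): [8, 4, 0, 6, 7, 1, 3, 5, 2]
After 6 (rotate_left(2, 5, k=3)): [8, 4, 1, 0, 6, 7, 3, 5, 2]
After 7 (reverse(3, 4)): [8, 4, 1, 6, 0, 7, 3, 5, 2]
After 8 (reverse(2, 5)): [8, 4, 7, 0, 6, 1, 3, 5, 2]
After 9 (rotate_left(4, 8, k=3)): [8, 4, 7, 0, 5, 2, 6, 1, 3]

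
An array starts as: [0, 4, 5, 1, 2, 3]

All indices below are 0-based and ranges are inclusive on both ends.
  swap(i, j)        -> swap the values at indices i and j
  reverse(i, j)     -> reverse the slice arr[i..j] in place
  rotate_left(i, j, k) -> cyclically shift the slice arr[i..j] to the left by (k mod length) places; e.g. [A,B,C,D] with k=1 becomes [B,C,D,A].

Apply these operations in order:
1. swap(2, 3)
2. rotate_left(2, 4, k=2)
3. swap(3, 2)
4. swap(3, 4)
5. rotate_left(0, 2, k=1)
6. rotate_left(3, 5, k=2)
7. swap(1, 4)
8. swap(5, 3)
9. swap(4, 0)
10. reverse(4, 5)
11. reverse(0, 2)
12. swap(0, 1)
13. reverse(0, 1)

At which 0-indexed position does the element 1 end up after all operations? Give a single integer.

Answer: 2

Derivation:
After 1 (swap(2, 3)): [0, 4, 1, 5, 2, 3]
After 2 (rotate_left(2, 4, k=2)): [0, 4, 2, 1, 5, 3]
After 3 (swap(3, 2)): [0, 4, 1, 2, 5, 3]
After 4 (swap(3, 4)): [0, 4, 1, 5, 2, 3]
After 5 (rotate_left(0, 2, k=1)): [4, 1, 0, 5, 2, 3]
After 6 (rotate_left(3, 5, k=2)): [4, 1, 0, 3, 5, 2]
After 7 (swap(1, 4)): [4, 5, 0, 3, 1, 2]
After 8 (swap(5, 3)): [4, 5, 0, 2, 1, 3]
After 9 (swap(4, 0)): [1, 5, 0, 2, 4, 3]
After 10 (reverse(4, 5)): [1, 5, 0, 2, 3, 4]
After 11 (reverse(0, 2)): [0, 5, 1, 2, 3, 4]
After 12 (swap(0, 1)): [5, 0, 1, 2, 3, 4]
After 13 (reverse(0, 1)): [0, 5, 1, 2, 3, 4]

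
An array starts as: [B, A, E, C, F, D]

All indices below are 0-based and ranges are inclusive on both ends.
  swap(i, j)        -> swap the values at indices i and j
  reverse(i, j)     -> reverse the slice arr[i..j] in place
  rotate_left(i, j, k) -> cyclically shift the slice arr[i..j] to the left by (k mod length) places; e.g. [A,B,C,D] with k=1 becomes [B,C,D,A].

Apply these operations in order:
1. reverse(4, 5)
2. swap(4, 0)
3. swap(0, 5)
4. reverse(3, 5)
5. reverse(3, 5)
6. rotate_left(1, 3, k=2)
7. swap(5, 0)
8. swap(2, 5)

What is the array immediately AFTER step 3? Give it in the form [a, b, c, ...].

Answer: [F, A, E, C, B, D]

Derivation:
After 1 (reverse(4, 5)): [B, A, E, C, D, F]
After 2 (swap(4, 0)): [D, A, E, C, B, F]
After 3 (swap(0, 5)): [F, A, E, C, B, D]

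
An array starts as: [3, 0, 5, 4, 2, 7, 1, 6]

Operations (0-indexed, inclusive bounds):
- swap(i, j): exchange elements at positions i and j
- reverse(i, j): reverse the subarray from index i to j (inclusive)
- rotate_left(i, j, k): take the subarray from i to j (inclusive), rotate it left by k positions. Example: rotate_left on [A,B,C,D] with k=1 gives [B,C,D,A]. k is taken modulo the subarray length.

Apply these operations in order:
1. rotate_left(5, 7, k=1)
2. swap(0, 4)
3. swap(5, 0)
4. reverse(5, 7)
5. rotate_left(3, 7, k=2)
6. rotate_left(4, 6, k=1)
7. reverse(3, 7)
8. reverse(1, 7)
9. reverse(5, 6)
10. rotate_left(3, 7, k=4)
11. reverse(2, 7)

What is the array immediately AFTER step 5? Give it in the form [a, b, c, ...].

Answer: [1, 0, 5, 7, 6, 2, 4, 3]

Derivation:
After 1 (rotate_left(5, 7, k=1)): [3, 0, 5, 4, 2, 1, 6, 7]
After 2 (swap(0, 4)): [2, 0, 5, 4, 3, 1, 6, 7]
After 3 (swap(5, 0)): [1, 0, 5, 4, 3, 2, 6, 7]
After 4 (reverse(5, 7)): [1, 0, 5, 4, 3, 7, 6, 2]
After 5 (rotate_left(3, 7, k=2)): [1, 0, 5, 7, 6, 2, 4, 3]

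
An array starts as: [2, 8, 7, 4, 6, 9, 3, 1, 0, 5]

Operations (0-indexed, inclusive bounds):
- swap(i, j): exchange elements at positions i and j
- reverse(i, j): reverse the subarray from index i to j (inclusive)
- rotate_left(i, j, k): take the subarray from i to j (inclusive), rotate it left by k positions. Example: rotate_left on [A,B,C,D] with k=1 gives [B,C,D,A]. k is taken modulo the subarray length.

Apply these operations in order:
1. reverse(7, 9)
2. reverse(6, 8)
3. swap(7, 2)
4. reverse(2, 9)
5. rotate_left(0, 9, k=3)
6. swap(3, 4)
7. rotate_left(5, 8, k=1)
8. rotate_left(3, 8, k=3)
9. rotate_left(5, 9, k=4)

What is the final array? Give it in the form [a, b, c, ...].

Answer: [3, 7, 0, 2, 8, 1, 4, 6, 9, 5]

Derivation:
After 1 (reverse(7, 9)): [2, 8, 7, 4, 6, 9, 3, 5, 0, 1]
After 2 (reverse(6, 8)): [2, 8, 7, 4, 6, 9, 0, 5, 3, 1]
After 3 (swap(7, 2)): [2, 8, 5, 4, 6, 9, 0, 7, 3, 1]
After 4 (reverse(2, 9)): [2, 8, 1, 3, 7, 0, 9, 6, 4, 5]
After 5 (rotate_left(0, 9, k=3)): [3, 7, 0, 9, 6, 4, 5, 2, 8, 1]
After 6 (swap(3, 4)): [3, 7, 0, 6, 9, 4, 5, 2, 8, 1]
After 7 (rotate_left(5, 8, k=1)): [3, 7, 0, 6, 9, 5, 2, 8, 4, 1]
After 8 (rotate_left(3, 8, k=3)): [3, 7, 0, 2, 8, 4, 6, 9, 5, 1]
After 9 (rotate_left(5, 9, k=4)): [3, 7, 0, 2, 8, 1, 4, 6, 9, 5]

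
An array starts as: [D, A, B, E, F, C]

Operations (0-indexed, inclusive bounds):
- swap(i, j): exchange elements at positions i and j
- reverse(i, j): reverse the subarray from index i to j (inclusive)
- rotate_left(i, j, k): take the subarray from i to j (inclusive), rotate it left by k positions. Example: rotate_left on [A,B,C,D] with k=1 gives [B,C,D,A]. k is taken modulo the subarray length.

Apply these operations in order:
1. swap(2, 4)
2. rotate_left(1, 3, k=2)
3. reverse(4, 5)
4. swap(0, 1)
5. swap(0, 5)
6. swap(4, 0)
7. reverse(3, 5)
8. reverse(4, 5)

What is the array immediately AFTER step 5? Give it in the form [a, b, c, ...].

Answer: [B, D, A, F, C, E]

Derivation:
After 1 (swap(2, 4)): [D, A, F, E, B, C]
After 2 (rotate_left(1, 3, k=2)): [D, E, A, F, B, C]
After 3 (reverse(4, 5)): [D, E, A, F, C, B]
After 4 (swap(0, 1)): [E, D, A, F, C, B]
After 5 (swap(0, 5)): [B, D, A, F, C, E]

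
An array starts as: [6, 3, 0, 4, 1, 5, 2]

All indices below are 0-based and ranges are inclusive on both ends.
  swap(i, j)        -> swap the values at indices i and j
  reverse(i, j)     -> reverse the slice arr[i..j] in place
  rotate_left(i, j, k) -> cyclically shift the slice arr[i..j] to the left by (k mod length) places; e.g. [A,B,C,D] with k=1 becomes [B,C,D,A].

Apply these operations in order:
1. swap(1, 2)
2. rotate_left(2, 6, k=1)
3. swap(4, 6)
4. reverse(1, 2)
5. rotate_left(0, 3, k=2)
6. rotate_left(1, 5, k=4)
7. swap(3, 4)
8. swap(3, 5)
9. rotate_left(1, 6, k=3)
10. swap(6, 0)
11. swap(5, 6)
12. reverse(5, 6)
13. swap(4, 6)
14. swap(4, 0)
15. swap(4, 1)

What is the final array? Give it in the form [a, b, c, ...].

After 1 (swap(1, 2)): [6, 0, 3, 4, 1, 5, 2]
After 2 (rotate_left(2, 6, k=1)): [6, 0, 4, 1, 5, 2, 3]
After 3 (swap(4, 6)): [6, 0, 4, 1, 3, 2, 5]
After 4 (reverse(1, 2)): [6, 4, 0, 1, 3, 2, 5]
After 5 (rotate_left(0, 3, k=2)): [0, 1, 6, 4, 3, 2, 5]
After 6 (rotate_left(1, 5, k=4)): [0, 2, 1, 6, 4, 3, 5]
After 7 (swap(3, 4)): [0, 2, 1, 4, 6, 3, 5]
After 8 (swap(3, 5)): [0, 2, 1, 3, 6, 4, 5]
After 9 (rotate_left(1, 6, k=3)): [0, 6, 4, 5, 2, 1, 3]
After 10 (swap(6, 0)): [3, 6, 4, 5, 2, 1, 0]
After 11 (swap(5, 6)): [3, 6, 4, 5, 2, 0, 1]
After 12 (reverse(5, 6)): [3, 6, 4, 5, 2, 1, 0]
After 13 (swap(4, 6)): [3, 6, 4, 5, 0, 1, 2]
After 14 (swap(4, 0)): [0, 6, 4, 5, 3, 1, 2]
After 15 (swap(4, 1)): [0, 3, 4, 5, 6, 1, 2]

Answer: [0, 3, 4, 5, 6, 1, 2]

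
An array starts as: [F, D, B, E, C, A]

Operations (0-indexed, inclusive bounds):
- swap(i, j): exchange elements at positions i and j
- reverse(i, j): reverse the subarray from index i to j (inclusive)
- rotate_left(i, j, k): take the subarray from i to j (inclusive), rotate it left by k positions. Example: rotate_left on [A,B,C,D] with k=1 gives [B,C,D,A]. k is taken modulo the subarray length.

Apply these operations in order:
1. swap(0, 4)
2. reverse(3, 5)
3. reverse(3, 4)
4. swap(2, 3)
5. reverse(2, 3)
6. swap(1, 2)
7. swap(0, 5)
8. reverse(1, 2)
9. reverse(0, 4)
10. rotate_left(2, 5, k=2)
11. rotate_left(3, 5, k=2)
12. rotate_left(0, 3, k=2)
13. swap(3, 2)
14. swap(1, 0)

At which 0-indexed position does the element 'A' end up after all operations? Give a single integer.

Answer: 3

Derivation:
After 1 (swap(0, 4)): [C, D, B, E, F, A]
After 2 (reverse(3, 5)): [C, D, B, A, F, E]
After 3 (reverse(3, 4)): [C, D, B, F, A, E]
After 4 (swap(2, 3)): [C, D, F, B, A, E]
After 5 (reverse(2, 3)): [C, D, B, F, A, E]
After 6 (swap(1, 2)): [C, B, D, F, A, E]
After 7 (swap(0, 5)): [E, B, D, F, A, C]
After 8 (reverse(1, 2)): [E, D, B, F, A, C]
After 9 (reverse(0, 4)): [A, F, B, D, E, C]
After 10 (rotate_left(2, 5, k=2)): [A, F, E, C, B, D]
After 11 (rotate_left(3, 5, k=2)): [A, F, E, D, C, B]
After 12 (rotate_left(0, 3, k=2)): [E, D, A, F, C, B]
After 13 (swap(3, 2)): [E, D, F, A, C, B]
After 14 (swap(1, 0)): [D, E, F, A, C, B]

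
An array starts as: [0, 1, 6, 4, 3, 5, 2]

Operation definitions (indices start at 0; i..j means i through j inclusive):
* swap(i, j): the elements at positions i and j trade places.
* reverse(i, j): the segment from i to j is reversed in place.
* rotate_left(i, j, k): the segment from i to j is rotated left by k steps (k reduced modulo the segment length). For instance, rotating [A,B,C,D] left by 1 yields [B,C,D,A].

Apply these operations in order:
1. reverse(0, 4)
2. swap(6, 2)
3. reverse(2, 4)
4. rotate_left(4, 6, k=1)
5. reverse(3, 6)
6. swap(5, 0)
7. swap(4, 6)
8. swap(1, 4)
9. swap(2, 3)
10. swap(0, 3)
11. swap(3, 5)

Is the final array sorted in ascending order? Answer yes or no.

Answer: yes

Derivation:
After 1 (reverse(0, 4)): [3, 4, 6, 1, 0, 5, 2]
After 2 (swap(6, 2)): [3, 4, 2, 1, 0, 5, 6]
After 3 (reverse(2, 4)): [3, 4, 0, 1, 2, 5, 6]
After 4 (rotate_left(4, 6, k=1)): [3, 4, 0, 1, 5, 6, 2]
After 5 (reverse(3, 6)): [3, 4, 0, 2, 6, 5, 1]
After 6 (swap(5, 0)): [5, 4, 0, 2, 6, 3, 1]
After 7 (swap(4, 6)): [5, 4, 0, 2, 1, 3, 6]
After 8 (swap(1, 4)): [5, 1, 0, 2, 4, 3, 6]
After 9 (swap(2, 3)): [5, 1, 2, 0, 4, 3, 6]
After 10 (swap(0, 3)): [0, 1, 2, 5, 4, 3, 6]
After 11 (swap(3, 5)): [0, 1, 2, 3, 4, 5, 6]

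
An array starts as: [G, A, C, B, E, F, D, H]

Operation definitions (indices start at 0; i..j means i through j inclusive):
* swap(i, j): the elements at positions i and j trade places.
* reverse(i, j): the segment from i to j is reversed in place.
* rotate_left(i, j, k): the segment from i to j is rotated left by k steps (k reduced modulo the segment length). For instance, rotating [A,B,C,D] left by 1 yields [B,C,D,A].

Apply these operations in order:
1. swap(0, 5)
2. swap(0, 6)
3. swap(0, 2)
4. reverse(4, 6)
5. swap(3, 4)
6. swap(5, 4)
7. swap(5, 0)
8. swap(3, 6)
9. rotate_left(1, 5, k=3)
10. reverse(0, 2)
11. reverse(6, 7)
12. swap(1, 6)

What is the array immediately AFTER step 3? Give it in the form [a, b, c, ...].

After 1 (swap(0, 5)): [F, A, C, B, E, G, D, H]
After 2 (swap(0, 6)): [D, A, C, B, E, G, F, H]
After 3 (swap(0, 2)): [C, A, D, B, E, G, F, H]

Answer: [C, A, D, B, E, G, F, H]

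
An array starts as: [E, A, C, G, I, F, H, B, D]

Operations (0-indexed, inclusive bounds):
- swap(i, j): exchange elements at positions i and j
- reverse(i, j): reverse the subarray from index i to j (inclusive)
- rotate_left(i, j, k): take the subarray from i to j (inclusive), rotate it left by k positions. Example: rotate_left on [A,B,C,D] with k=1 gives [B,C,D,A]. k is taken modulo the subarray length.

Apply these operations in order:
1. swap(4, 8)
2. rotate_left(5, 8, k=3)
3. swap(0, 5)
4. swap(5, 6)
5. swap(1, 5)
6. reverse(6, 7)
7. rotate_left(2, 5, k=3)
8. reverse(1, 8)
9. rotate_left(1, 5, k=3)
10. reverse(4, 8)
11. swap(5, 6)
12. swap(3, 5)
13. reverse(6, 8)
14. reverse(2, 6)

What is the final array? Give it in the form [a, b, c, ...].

Answer: [I, D, E, B, F, C, G, H, A]

Derivation:
After 1 (swap(4, 8)): [E, A, C, G, D, F, H, B, I]
After 2 (rotate_left(5, 8, k=3)): [E, A, C, G, D, I, F, H, B]
After 3 (swap(0, 5)): [I, A, C, G, D, E, F, H, B]
After 4 (swap(5, 6)): [I, A, C, G, D, F, E, H, B]
After 5 (swap(1, 5)): [I, F, C, G, D, A, E, H, B]
After 6 (reverse(6, 7)): [I, F, C, G, D, A, H, E, B]
After 7 (rotate_left(2, 5, k=3)): [I, F, A, C, G, D, H, E, B]
After 8 (reverse(1, 8)): [I, B, E, H, D, G, C, A, F]
After 9 (rotate_left(1, 5, k=3)): [I, D, G, B, E, H, C, A, F]
After 10 (reverse(4, 8)): [I, D, G, B, F, A, C, H, E]
After 11 (swap(5, 6)): [I, D, G, B, F, C, A, H, E]
After 12 (swap(3, 5)): [I, D, G, C, F, B, A, H, E]
After 13 (reverse(6, 8)): [I, D, G, C, F, B, E, H, A]
After 14 (reverse(2, 6)): [I, D, E, B, F, C, G, H, A]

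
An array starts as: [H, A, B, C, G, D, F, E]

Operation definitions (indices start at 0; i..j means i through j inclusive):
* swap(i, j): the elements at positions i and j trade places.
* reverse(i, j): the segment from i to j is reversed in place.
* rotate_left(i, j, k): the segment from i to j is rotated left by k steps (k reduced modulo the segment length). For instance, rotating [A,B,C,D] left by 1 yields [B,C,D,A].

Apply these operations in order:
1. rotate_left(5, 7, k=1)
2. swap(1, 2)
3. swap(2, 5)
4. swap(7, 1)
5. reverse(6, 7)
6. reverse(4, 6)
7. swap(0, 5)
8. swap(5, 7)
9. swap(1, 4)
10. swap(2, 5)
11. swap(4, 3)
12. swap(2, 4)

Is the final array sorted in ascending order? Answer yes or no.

After 1 (rotate_left(5, 7, k=1)): [H, A, B, C, G, F, E, D]
After 2 (swap(1, 2)): [H, B, A, C, G, F, E, D]
After 3 (swap(2, 5)): [H, B, F, C, G, A, E, D]
After 4 (swap(7, 1)): [H, D, F, C, G, A, E, B]
After 5 (reverse(6, 7)): [H, D, F, C, G, A, B, E]
After 6 (reverse(4, 6)): [H, D, F, C, B, A, G, E]
After 7 (swap(0, 5)): [A, D, F, C, B, H, G, E]
After 8 (swap(5, 7)): [A, D, F, C, B, E, G, H]
After 9 (swap(1, 4)): [A, B, F, C, D, E, G, H]
After 10 (swap(2, 5)): [A, B, E, C, D, F, G, H]
After 11 (swap(4, 3)): [A, B, E, D, C, F, G, H]
After 12 (swap(2, 4)): [A, B, C, D, E, F, G, H]

Answer: yes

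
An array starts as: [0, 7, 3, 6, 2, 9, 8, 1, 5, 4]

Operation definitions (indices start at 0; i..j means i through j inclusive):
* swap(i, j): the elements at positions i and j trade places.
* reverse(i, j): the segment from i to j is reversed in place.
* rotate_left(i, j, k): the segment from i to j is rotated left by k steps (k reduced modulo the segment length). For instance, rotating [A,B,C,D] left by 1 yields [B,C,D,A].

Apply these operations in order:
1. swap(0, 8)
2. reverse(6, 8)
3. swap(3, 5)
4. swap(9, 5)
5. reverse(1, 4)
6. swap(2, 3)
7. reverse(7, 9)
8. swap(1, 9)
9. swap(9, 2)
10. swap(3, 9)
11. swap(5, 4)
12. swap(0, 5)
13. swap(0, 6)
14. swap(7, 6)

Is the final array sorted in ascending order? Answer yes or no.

Answer: yes

Derivation:
After 1 (swap(0, 8)): [5, 7, 3, 6, 2, 9, 8, 1, 0, 4]
After 2 (reverse(6, 8)): [5, 7, 3, 6, 2, 9, 0, 1, 8, 4]
After 3 (swap(3, 5)): [5, 7, 3, 9, 2, 6, 0, 1, 8, 4]
After 4 (swap(9, 5)): [5, 7, 3, 9, 2, 4, 0, 1, 8, 6]
After 5 (reverse(1, 4)): [5, 2, 9, 3, 7, 4, 0, 1, 8, 6]
After 6 (swap(2, 3)): [5, 2, 3, 9, 7, 4, 0, 1, 8, 6]
After 7 (reverse(7, 9)): [5, 2, 3, 9, 7, 4, 0, 6, 8, 1]
After 8 (swap(1, 9)): [5, 1, 3, 9, 7, 4, 0, 6, 8, 2]
After 9 (swap(9, 2)): [5, 1, 2, 9, 7, 4, 0, 6, 8, 3]
After 10 (swap(3, 9)): [5, 1, 2, 3, 7, 4, 0, 6, 8, 9]
After 11 (swap(5, 4)): [5, 1, 2, 3, 4, 7, 0, 6, 8, 9]
After 12 (swap(0, 5)): [7, 1, 2, 3, 4, 5, 0, 6, 8, 9]
After 13 (swap(0, 6)): [0, 1, 2, 3, 4, 5, 7, 6, 8, 9]
After 14 (swap(7, 6)): [0, 1, 2, 3, 4, 5, 6, 7, 8, 9]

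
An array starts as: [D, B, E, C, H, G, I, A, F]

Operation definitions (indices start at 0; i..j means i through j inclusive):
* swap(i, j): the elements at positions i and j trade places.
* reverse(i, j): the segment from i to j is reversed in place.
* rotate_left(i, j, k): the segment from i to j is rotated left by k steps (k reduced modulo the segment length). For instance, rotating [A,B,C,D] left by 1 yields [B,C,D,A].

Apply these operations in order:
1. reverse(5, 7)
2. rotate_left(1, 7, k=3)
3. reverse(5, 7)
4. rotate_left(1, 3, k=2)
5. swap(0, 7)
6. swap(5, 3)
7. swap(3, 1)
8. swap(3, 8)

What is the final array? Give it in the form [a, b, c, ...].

Answer: [B, C, H, F, G, A, E, D, I]

Derivation:
After 1 (reverse(5, 7)): [D, B, E, C, H, A, I, G, F]
After 2 (rotate_left(1, 7, k=3)): [D, H, A, I, G, B, E, C, F]
After 3 (reverse(5, 7)): [D, H, A, I, G, C, E, B, F]
After 4 (rotate_left(1, 3, k=2)): [D, I, H, A, G, C, E, B, F]
After 5 (swap(0, 7)): [B, I, H, A, G, C, E, D, F]
After 6 (swap(5, 3)): [B, I, H, C, G, A, E, D, F]
After 7 (swap(3, 1)): [B, C, H, I, G, A, E, D, F]
After 8 (swap(3, 8)): [B, C, H, F, G, A, E, D, I]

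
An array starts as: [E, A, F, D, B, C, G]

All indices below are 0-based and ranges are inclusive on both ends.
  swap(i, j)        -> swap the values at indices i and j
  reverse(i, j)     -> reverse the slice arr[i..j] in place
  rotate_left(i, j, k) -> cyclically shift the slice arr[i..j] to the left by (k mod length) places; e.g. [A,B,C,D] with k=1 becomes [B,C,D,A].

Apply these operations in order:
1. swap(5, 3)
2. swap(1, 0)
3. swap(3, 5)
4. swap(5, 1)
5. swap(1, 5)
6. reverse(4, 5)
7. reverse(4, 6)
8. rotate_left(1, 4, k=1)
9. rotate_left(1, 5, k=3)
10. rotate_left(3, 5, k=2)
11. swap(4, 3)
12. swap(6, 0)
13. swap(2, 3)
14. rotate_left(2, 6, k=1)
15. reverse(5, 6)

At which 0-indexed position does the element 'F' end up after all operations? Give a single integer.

Answer: 5

Derivation:
After 1 (swap(5, 3)): [E, A, F, C, B, D, G]
After 2 (swap(1, 0)): [A, E, F, C, B, D, G]
After 3 (swap(3, 5)): [A, E, F, D, B, C, G]
After 4 (swap(5, 1)): [A, C, F, D, B, E, G]
After 5 (swap(1, 5)): [A, E, F, D, B, C, G]
After 6 (reverse(4, 5)): [A, E, F, D, C, B, G]
After 7 (reverse(4, 6)): [A, E, F, D, G, B, C]
After 8 (rotate_left(1, 4, k=1)): [A, F, D, G, E, B, C]
After 9 (rotate_left(1, 5, k=3)): [A, E, B, F, D, G, C]
After 10 (rotate_left(3, 5, k=2)): [A, E, B, G, F, D, C]
After 11 (swap(4, 3)): [A, E, B, F, G, D, C]
After 12 (swap(6, 0)): [C, E, B, F, G, D, A]
After 13 (swap(2, 3)): [C, E, F, B, G, D, A]
After 14 (rotate_left(2, 6, k=1)): [C, E, B, G, D, A, F]
After 15 (reverse(5, 6)): [C, E, B, G, D, F, A]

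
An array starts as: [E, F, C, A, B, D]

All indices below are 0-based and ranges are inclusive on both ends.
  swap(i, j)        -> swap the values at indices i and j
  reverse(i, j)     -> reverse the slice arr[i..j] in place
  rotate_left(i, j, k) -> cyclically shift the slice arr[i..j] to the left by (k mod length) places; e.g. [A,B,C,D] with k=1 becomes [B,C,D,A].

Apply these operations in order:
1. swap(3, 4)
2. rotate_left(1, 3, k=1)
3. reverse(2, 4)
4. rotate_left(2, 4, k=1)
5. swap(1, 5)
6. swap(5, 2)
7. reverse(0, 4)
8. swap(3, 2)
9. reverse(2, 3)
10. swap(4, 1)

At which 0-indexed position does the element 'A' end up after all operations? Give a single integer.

After 1 (swap(3, 4)): [E, F, C, B, A, D]
After 2 (rotate_left(1, 3, k=1)): [E, C, B, F, A, D]
After 3 (reverse(2, 4)): [E, C, A, F, B, D]
After 4 (rotate_left(2, 4, k=1)): [E, C, F, B, A, D]
After 5 (swap(1, 5)): [E, D, F, B, A, C]
After 6 (swap(5, 2)): [E, D, C, B, A, F]
After 7 (reverse(0, 4)): [A, B, C, D, E, F]
After 8 (swap(3, 2)): [A, B, D, C, E, F]
After 9 (reverse(2, 3)): [A, B, C, D, E, F]
After 10 (swap(4, 1)): [A, E, C, D, B, F]

Answer: 0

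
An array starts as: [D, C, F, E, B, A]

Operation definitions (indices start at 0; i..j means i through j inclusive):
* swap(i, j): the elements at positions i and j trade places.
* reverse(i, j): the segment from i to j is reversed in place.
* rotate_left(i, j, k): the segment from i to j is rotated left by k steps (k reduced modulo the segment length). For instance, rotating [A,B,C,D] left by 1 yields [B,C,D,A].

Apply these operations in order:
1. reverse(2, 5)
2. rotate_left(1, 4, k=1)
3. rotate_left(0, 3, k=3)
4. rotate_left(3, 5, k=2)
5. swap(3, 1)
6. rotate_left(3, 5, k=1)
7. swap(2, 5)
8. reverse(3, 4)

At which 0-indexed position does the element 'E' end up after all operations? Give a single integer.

After 1 (reverse(2, 5)): [D, C, A, B, E, F]
After 2 (rotate_left(1, 4, k=1)): [D, A, B, E, C, F]
After 3 (rotate_left(0, 3, k=3)): [E, D, A, B, C, F]
After 4 (rotate_left(3, 5, k=2)): [E, D, A, F, B, C]
After 5 (swap(3, 1)): [E, F, A, D, B, C]
After 6 (rotate_left(3, 5, k=1)): [E, F, A, B, C, D]
After 7 (swap(2, 5)): [E, F, D, B, C, A]
After 8 (reverse(3, 4)): [E, F, D, C, B, A]

Answer: 0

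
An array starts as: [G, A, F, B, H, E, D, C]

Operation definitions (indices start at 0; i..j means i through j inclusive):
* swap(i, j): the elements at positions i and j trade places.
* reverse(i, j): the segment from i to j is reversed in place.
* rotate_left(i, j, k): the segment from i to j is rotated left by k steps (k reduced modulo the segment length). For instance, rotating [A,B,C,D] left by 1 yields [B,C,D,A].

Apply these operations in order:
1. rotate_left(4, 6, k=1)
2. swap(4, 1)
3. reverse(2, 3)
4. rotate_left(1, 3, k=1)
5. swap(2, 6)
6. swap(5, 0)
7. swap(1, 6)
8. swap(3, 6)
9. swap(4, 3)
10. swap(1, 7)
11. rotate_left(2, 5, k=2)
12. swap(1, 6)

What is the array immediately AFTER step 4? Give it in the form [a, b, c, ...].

Answer: [G, B, F, E, A, D, H, C]

Derivation:
After 1 (rotate_left(4, 6, k=1)): [G, A, F, B, E, D, H, C]
After 2 (swap(4, 1)): [G, E, F, B, A, D, H, C]
After 3 (reverse(2, 3)): [G, E, B, F, A, D, H, C]
After 4 (rotate_left(1, 3, k=1)): [G, B, F, E, A, D, H, C]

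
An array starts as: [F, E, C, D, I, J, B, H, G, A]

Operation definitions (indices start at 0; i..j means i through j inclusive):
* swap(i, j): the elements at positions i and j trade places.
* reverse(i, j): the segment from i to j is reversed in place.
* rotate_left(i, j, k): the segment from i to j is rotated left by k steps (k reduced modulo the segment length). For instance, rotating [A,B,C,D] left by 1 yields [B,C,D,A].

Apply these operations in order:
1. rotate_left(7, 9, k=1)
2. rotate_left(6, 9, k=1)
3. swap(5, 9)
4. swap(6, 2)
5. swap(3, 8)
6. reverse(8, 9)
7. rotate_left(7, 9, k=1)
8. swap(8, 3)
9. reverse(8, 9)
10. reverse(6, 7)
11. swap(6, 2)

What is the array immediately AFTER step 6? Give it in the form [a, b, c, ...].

After 1 (rotate_left(7, 9, k=1)): [F, E, C, D, I, J, B, G, A, H]
After 2 (rotate_left(6, 9, k=1)): [F, E, C, D, I, J, G, A, H, B]
After 3 (swap(5, 9)): [F, E, C, D, I, B, G, A, H, J]
After 4 (swap(6, 2)): [F, E, G, D, I, B, C, A, H, J]
After 5 (swap(3, 8)): [F, E, G, H, I, B, C, A, D, J]
After 6 (reverse(8, 9)): [F, E, G, H, I, B, C, A, J, D]

Answer: [F, E, G, H, I, B, C, A, J, D]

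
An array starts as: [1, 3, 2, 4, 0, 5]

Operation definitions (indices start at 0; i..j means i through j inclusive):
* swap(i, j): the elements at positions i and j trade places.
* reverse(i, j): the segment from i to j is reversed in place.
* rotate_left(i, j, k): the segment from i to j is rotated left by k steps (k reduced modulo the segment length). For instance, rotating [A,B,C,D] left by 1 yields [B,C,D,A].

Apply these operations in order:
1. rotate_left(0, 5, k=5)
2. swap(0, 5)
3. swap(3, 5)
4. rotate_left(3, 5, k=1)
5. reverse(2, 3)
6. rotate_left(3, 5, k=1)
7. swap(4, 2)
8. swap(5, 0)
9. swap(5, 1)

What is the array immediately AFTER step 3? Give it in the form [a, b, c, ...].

Answer: [0, 1, 3, 5, 4, 2]

Derivation:
After 1 (rotate_left(0, 5, k=5)): [5, 1, 3, 2, 4, 0]
After 2 (swap(0, 5)): [0, 1, 3, 2, 4, 5]
After 3 (swap(3, 5)): [0, 1, 3, 5, 4, 2]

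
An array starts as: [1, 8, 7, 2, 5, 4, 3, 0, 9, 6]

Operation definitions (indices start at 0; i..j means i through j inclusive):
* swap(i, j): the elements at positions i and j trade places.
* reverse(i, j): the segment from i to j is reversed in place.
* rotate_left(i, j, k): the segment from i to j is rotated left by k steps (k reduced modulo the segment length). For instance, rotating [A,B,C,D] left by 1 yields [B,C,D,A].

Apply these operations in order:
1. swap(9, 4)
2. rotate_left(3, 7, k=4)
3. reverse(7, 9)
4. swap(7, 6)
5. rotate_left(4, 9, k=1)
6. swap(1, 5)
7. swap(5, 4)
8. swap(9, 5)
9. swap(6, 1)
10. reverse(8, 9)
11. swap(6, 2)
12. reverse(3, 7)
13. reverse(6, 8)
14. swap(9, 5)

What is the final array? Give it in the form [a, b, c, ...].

Answer: [1, 4, 5, 9, 7, 3, 6, 0, 8, 2]

Derivation:
After 1 (swap(9, 4)): [1, 8, 7, 2, 6, 4, 3, 0, 9, 5]
After 2 (rotate_left(3, 7, k=4)): [1, 8, 7, 0, 2, 6, 4, 3, 9, 5]
After 3 (reverse(7, 9)): [1, 8, 7, 0, 2, 6, 4, 5, 9, 3]
After 4 (swap(7, 6)): [1, 8, 7, 0, 2, 6, 5, 4, 9, 3]
After 5 (rotate_left(4, 9, k=1)): [1, 8, 7, 0, 6, 5, 4, 9, 3, 2]
After 6 (swap(1, 5)): [1, 5, 7, 0, 6, 8, 4, 9, 3, 2]
After 7 (swap(5, 4)): [1, 5, 7, 0, 8, 6, 4, 9, 3, 2]
After 8 (swap(9, 5)): [1, 5, 7, 0, 8, 2, 4, 9, 3, 6]
After 9 (swap(6, 1)): [1, 4, 7, 0, 8, 2, 5, 9, 3, 6]
After 10 (reverse(8, 9)): [1, 4, 7, 0, 8, 2, 5, 9, 6, 3]
After 11 (swap(6, 2)): [1, 4, 5, 0, 8, 2, 7, 9, 6, 3]
After 12 (reverse(3, 7)): [1, 4, 5, 9, 7, 2, 8, 0, 6, 3]
After 13 (reverse(6, 8)): [1, 4, 5, 9, 7, 2, 6, 0, 8, 3]
After 14 (swap(9, 5)): [1, 4, 5, 9, 7, 3, 6, 0, 8, 2]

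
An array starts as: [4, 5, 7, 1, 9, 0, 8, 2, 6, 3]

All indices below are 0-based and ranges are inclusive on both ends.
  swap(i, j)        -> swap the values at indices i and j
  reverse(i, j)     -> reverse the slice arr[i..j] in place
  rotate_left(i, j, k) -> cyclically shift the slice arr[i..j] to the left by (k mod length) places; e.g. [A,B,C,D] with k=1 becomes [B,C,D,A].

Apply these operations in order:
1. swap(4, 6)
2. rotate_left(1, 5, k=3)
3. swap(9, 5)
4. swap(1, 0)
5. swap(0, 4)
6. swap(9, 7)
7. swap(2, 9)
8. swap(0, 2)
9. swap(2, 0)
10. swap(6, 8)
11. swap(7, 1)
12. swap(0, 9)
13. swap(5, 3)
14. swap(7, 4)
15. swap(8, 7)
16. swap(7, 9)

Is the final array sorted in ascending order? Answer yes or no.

After 1 (swap(4, 6)): [4, 5, 7, 1, 8, 0, 9, 2, 6, 3]
After 2 (rotate_left(1, 5, k=3)): [4, 8, 0, 5, 7, 1, 9, 2, 6, 3]
After 3 (swap(9, 5)): [4, 8, 0, 5, 7, 3, 9, 2, 6, 1]
After 4 (swap(1, 0)): [8, 4, 0, 5, 7, 3, 9, 2, 6, 1]
After 5 (swap(0, 4)): [7, 4, 0, 5, 8, 3, 9, 2, 6, 1]
After 6 (swap(9, 7)): [7, 4, 0, 5, 8, 3, 9, 1, 6, 2]
After 7 (swap(2, 9)): [7, 4, 2, 5, 8, 3, 9, 1, 6, 0]
After 8 (swap(0, 2)): [2, 4, 7, 5, 8, 3, 9, 1, 6, 0]
After 9 (swap(2, 0)): [7, 4, 2, 5, 8, 3, 9, 1, 6, 0]
After 10 (swap(6, 8)): [7, 4, 2, 5, 8, 3, 6, 1, 9, 0]
After 11 (swap(7, 1)): [7, 1, 2, 5, 8, 3, 6, 4, 9, 0]
After 12 (swap(0, 9)): [0, 1, 2, 5, 8, 3, 6, 4, 9, 7]
After 13 (swap(5, 3)): [0, 1, 2, 3, 8, 5, 6, 4, 9, 7]
After 14 (swap(7, 4)): [0, 1, 2, 3, 4, 5, 6, 8, 9, 7]
After 15 (swap(8, 7)): [0, 1, 2, 3, 4, 5, 6, 9, 8, 7]
After 16 (swap(7, 9)): [0, 1, 2, 3, 4, 5, 6, 7, 8, 9]

Answer: yes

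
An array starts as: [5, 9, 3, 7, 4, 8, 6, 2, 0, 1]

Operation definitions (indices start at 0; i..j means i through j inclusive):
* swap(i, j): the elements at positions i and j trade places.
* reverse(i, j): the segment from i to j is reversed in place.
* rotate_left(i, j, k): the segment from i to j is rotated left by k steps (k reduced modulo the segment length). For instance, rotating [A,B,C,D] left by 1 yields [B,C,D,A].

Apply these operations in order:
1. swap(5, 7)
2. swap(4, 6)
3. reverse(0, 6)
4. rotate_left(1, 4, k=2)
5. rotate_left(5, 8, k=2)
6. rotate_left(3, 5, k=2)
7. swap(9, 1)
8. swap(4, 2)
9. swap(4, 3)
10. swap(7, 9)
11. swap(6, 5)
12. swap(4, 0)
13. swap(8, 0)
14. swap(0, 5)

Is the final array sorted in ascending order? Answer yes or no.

After 1 (swap(5, 7)): [5, 9, 3, 7, 4, 2, 6, 8, 0, 1]
After 2 (swap(4, 6)): [5, 9, 3, 7, 6, 2, 4, 8, 0, 1]
After 3 (reverse(0, 6)): [4, 2, 6, 7, 3, 9, 5, 8, 0, 1]
After 4 (rotate_left(1, 4, k=2)): [4, 7, 3, 2, 6, 9, 5, 8, 0, 1]
After 5 (rotate_left(5, 8, k=2)): [4, 7, 3, 2, 6, 8, 0, 9, 5, 1]
After 6 (rotate_left(3, 5, k=2)): [4, 7, 3, 8, 2, 6, 0, 9, 5, 1]
After 7 (swap(9, 1)): [4, 1, 3, 8, 2, 6, 0, 9, 5, 7]
After 8 (swap(4, 2)): [4, 1, 2, 8, 3, 6, 0, 9, 5, 7]
After 9 (swap(4, 3)): [4, 1, 2, 3, 8, 6, 0, 9, 5, 7]
After 10 (swap(7, 9)): [4, 1, 2, 3, 8, 6, 0, 7, 5, 9]
After 11 (swap(6, 5)): [4, 1, 2, 3, 8, 0, 6, 7, 5, 9]
After 12 (swap(4, 0)): [8, 1, 2, 3, 4, 0, 6, 7, 5, 9]
After 13 (swap(8, 0)): [5, 1, 2, 3, 4, 0, 6, 7, 8, 9]
After 14 (swap(0, 5)): [0, 1, 2, 3, 4, 5, 6, 7, 8, 9]

Answer: yes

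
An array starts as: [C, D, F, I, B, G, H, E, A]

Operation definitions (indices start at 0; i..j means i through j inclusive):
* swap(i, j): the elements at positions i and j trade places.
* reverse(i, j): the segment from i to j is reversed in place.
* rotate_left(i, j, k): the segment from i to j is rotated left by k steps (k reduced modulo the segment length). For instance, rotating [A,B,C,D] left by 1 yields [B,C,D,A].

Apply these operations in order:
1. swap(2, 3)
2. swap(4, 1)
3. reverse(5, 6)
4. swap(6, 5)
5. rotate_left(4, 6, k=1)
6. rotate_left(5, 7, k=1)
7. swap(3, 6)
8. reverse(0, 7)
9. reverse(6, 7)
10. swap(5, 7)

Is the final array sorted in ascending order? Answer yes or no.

After 1 (swap(2, 3)): [C, D, I, F, B, G, H, E, A]
After 2 (swap(4, 1)): [C, B, I, F, D, G, H, E, A]
After 3 (reverse(5, 6)): [C, B, I, F, D, H, G, E, A]
After 4 (swap(6, 5)): [C, B, I, F, D, G, H, E, A]
After 5 (rotate_left(4, 6, k=1)): [C, B, I, F, G, H, D, E, A]
After 6 (rotate_left(5, 7, k=1)): [C, B, I, F, G, D, E, H, A]
After 7 (swap(3, 6)): [C, B, I, E, G, D, F, H, A]
After 8 (reverse(0, 7)): [H, F, D, G, E, I, B, C, A]
After 9 (reverse(6, 7)): [H, F, D, G, E, I, C, B, A]
After 10 (swap(5, 7)): [H, F, D, G, E, B, C, I, A]

Answer: no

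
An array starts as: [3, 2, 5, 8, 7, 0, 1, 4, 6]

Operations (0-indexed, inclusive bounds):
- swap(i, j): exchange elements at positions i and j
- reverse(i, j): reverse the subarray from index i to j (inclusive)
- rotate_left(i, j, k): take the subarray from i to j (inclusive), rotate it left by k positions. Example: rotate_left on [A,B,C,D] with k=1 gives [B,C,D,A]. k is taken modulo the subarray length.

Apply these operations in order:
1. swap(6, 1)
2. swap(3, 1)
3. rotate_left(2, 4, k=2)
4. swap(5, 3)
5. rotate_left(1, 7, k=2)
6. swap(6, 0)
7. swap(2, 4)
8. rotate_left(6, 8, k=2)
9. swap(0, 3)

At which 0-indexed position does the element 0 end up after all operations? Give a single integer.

After 1 (swap(6, 1)): [3, 1, 5, 8, 7, 0, 2, 4, 6]
After 2 (swap(3, 1)): [3, 8, 5, 1, 7, 0, 2, 4, 6]
After 3 (rotate_left(2, 4, k=2)): [3, 8, 7, 5, 1, 0, 2, 4, 6]
After 4 (swap(5, 3)): [3, 8, 7, 0, 1, 5, 2, 4, 6]
After 5 (rotate_left(1, 7, k=2)): [3, 0, 1, 5, 2, 4, 8, 7, 6]
After 6 (swap(6, 0)): [8, 0, 1, 5, 2, 4, 3, 7, 6]
After 7 (swap(2, 4)): [8, 0, 2, 5, 1, 4, 3, 7, 6]
After 8 (rotate_left(6, 8, k=2)): [8, 0, 2, 5, 1, 4, 6, 3, 7]
After 9 (swap(0, 3)): [5, 0, 2, 8, 1, 4, 6, 3, 7]

Answer: 1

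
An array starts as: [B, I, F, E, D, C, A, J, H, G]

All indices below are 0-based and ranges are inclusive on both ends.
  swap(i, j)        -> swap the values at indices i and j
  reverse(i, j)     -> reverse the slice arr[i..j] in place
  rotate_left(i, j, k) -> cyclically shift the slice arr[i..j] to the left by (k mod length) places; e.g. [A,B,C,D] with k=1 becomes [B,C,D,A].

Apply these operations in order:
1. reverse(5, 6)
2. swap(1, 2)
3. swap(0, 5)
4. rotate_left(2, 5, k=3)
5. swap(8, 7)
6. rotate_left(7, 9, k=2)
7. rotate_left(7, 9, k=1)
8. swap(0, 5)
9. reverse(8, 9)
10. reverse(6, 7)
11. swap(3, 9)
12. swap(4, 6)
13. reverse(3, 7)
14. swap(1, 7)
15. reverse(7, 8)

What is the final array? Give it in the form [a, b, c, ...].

Answer: [D, J, B, C, E, A, H, G, F, I]

Derivation:
After 1 (reverse(5, 6)): [B, I, F, E, D, A, C, J, H, G]
After 2 (swap(1, 2)): [B, F, I, E, D, A, C, J, H, G]
After 3 (swap(0, 5)): [A, F, I, E, D, B, C, J, H, G]
After 4 (rotate_left(2, 5, k=3)): [A, F, B, I, E, D, C, J, H, G]
After 5 (swap(8, 7)): [A, F, B, I, E, D, C, H, J, G]
After 6 (rotate_left(7, 9, k=2)): [A, F, B, I, E, D, C, G, H, J]
After 7 (rotate_left(7, 9, k=1)): [A, F, B, I, E, D, C, H, J, G]
After 8 (swap(0, 5)): [D, F, B, I, E, A, C, H, J, G]
After 9 (reverse(8, 9)): [D, F, B, I, E, A, C, H, G, J]
After 10 (reverse(6, 7)): [D, F, B, I, E, A, H, C, G, J]
After 11 (swap(3, 9)): [D, F, B, J, E, A, H, C, G, I]
After 12 (swap(4, 6)): [D, F, B, J, H, A, E, C, G, I]
After 13 (reverse(3, 7)): [D, F, B, C, E, A, H, J, G, I]
After 14 (swap(1, 7)): [D, J, B, C, E, A, H, F, G, I]
After 15 (reverse(7, 8)): [D, J, B, C, E, A, H, G, F, I]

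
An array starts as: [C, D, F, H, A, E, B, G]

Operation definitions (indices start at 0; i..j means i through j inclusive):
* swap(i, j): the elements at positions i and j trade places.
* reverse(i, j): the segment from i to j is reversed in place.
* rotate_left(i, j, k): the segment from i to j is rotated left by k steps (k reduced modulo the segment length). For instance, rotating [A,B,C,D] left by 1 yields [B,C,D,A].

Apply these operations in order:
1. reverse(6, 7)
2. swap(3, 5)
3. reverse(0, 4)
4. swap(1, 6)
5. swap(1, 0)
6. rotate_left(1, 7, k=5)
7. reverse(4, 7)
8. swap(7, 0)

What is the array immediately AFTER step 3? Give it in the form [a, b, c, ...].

After 1 (reverse(6, 7)): [C, D, F, H, A, E, G, B]
After 2 (swap(3, 5)): [C, D, F, E, A, H, G, B]
After 3 (reverse(0, 4)): [A, E, F, D, C, H, G, B]

Answer: [A, E, F, D, C, H, G, B]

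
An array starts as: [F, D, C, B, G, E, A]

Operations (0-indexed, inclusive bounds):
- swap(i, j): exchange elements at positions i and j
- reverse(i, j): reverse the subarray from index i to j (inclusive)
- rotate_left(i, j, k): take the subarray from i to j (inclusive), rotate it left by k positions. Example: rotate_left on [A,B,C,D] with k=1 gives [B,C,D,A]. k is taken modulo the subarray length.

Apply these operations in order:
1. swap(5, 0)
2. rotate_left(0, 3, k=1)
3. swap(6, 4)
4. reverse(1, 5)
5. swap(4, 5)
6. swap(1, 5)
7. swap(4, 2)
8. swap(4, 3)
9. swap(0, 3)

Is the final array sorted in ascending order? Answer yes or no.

After 1 (swap(5, 0)): [E, D, C, B, G, F, A]
After 2 (rotate_left(0, 3, k=1)): [D, C, B, E, G, F, A]
After 3 (swap(6, 4)): [D, C, B, E, A, F, G]
After 4 (reverse(1, 5)): [D, F, A, E, B, C, G]
After 5 (swap(4, 5)): [D, F, A, E, C, B, G]
After 6 (swap(1, 5)): [D, B, A, E, C, F, G]
After 7 (swap(4, 2)): [D, B, C, E, A, F, G]
After 8 (swap(4, 3)): [D, B, C, A, E, F, G]
After 9 (swap(0, 3)): [A, B, C, D, E, F, G]

Answer: yes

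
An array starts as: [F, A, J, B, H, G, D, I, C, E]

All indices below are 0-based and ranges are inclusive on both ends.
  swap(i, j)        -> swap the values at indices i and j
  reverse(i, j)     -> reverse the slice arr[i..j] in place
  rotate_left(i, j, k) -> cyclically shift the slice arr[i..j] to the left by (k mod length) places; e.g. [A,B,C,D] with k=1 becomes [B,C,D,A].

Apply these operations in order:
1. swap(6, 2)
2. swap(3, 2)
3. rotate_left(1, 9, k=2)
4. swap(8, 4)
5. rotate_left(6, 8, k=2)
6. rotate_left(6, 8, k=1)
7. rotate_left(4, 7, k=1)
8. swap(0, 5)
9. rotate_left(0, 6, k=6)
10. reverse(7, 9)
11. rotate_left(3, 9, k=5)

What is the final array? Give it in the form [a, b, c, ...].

Answer: [E, C, D, J, A, H, G, I, F, B]

Derivation:
After 1 (swap(6, 2)): [F, A, D, B, H, G, J, I, C, E]
After 2 (swap(3, 2)): [F, A, B, D, H, G, J, I, C, E]
After 3 (rotate_left(1, 9, k=2)): [F, D, H, G, J, I, C, E, A, B]
After 4 (swap(8, 4)): [F, D, H, G, A, I, C, E, J, B]
After 5 (rotate_left(6, 8, k=2)): [F, D, H, G, A, I, J, C, E, B]
After 6 (rotate_left(6, 8, k=1)): [F, D, H, G, A, I, C, E, J, B]
After 7 (rotate_left(4, 7, k=1)): [F, D, H, G, I, C, E, A, J, B]
After 8 (swap(0, 5)): [C, D, H, G, I, F, E, A, J, B]
After 9 (rotate_left(0, 6, k=6)): [E, C, D, H, G, I, F, A, J, B]
After 10 (reverse(7, 9)): [E, C, D, H, G, I, F, B, J, A]
After 11 (rotate_left(3, 9, k=5)): [E, C, D, J, A, H, G, I, F, B]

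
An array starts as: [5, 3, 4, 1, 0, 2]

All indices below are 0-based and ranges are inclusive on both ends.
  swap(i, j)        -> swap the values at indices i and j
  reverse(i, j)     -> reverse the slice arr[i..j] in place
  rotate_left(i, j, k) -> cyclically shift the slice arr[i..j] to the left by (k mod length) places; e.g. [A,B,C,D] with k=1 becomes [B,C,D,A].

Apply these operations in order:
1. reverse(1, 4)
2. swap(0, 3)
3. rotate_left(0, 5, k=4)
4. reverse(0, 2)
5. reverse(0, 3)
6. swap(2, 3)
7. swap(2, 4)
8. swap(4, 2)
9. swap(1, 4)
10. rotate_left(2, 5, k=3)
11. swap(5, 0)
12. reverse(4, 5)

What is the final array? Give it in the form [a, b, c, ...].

Answer: [3, 1, 5, 4, 0, 2]

Derivation:
After 1 (reverse(1, 4)): [5, 0, 1, 4, 3, 2]
After 2 (swap(0, 3)): [4, 0, 1, 5, 3, 2]
After 3 (rotate_left(0, 5, k=4)): [3, 2, 4, 0, 1, 5]
After 4 (reverse(0, 2)): [4, 2, 3, 0, 1, 5]
After 5 (reverse(0, 3)): [0, 3, 2, 4, 1, 5]
After 6 (swap(2, 3)): [0, 3, 4, 2, 1, 5]
After 7 (swap(2, 4)): [0, 3, 1, 2, 4, 5]
After 8 (swap(4, 2)): [0, 3, 4, 2, 1, 5]
After 9 (swap(1, 4)): [0, 1, 4, 2, 3, 5]
After 10 (rotate_left(2, 5, k=3)): [0, 1, 5, 4, 2, 3]
After 11 (swap(5, 0)): [3, 1, 5, 4, 2, 0]
After 12 (reverse(4, 5)): [3, 1, 5, 4, 0, 2]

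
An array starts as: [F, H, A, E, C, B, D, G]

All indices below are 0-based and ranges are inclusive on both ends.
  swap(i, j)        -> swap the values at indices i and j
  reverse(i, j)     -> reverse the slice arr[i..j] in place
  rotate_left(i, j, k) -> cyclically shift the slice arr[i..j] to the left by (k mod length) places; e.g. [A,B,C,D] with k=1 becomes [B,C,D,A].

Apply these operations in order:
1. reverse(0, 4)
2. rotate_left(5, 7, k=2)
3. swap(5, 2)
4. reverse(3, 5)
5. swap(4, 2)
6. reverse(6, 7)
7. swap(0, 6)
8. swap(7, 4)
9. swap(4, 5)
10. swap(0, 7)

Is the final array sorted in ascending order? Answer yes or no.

Answer: no

Derivation:
After 1 (reverse(0, 4)): [C, E, A, H, F, B, D, G]
After 2 (rotate_left(5, 7, k=2)): [C, E, A, H, F, G, B, D]
After 3 (swap(5, 2)): [C, E, G, H, F, A, B, D]
After 4 (reverse(3, 5)): [C, E, G, A, F, H, B, D]
After 5 (swap(4, 2)): [C, E, F, A, G, H, B, D]
After 6 (reverse(6, 7)): [C, E, F, A, G, H, D, B]
After 7 (swap(0, 6)): [D, E, F, A, G, H, C, B]
After 8 (swap(7, 4)): [D, E, F, A, B, H, C, G]
After 9 (swap(4, 5)): [D, E, F, A, H, B, C, G]
After 10 (swap(0, 7)): [G, E, F, A, H, B, C, D]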